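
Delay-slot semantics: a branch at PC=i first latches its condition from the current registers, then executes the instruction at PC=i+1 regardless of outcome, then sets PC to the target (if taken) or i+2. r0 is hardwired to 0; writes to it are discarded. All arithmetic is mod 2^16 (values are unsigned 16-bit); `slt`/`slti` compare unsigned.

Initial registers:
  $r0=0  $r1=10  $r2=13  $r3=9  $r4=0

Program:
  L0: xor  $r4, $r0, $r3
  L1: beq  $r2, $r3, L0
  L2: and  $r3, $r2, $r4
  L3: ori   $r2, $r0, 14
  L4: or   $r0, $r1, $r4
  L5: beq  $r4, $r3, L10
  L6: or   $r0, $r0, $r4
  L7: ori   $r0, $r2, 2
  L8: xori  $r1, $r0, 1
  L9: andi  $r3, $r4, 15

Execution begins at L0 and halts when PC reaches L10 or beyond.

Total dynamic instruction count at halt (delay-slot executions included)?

  step pc=0: xor  $r4, $r0, $r3  regs=(0,10,13,9,9)
  step pc=1: beq  $r2, $r3, L0  cond=F  regs=(0,10,13,9,9)
  step pc=2: and  $r3, $r2, $r4  regs=(0,10,13,9,9)
  step pc=3: ori   $r2, $r0, 14  regs=(0,10,14,9,9)
  step pc=4: or   $r0, $r1, $r4  regs=(0,10,14,9,9)
  step pc=5: beq  $r4, $r3, L10  cond=T  regs=(0,10,14,9,9)
  step pc=6: or   $r0, $r0, $r4  regs=(0,10,14,9,9)

7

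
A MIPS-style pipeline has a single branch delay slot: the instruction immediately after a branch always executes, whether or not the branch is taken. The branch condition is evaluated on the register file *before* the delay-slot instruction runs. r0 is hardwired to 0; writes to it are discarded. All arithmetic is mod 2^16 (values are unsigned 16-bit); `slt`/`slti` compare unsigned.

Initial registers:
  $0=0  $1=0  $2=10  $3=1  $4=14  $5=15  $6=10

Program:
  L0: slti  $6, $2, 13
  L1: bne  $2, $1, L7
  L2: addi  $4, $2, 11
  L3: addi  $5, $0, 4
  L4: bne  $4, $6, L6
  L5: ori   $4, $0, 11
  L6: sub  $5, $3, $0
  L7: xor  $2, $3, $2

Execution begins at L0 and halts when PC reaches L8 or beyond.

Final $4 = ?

#0 slti  $6, $2, 13 ; 0/0/10/1/14/15/1
#1 bne  $2, $1, L7 ; 0/0/10/1/14/15/1 ; →target
#2 addi  $4, $2, 11 ; 0/0/10/1/21/15/1
#7 xor  $2, $3, $2 ; 0/0/11/1/21/15/1

21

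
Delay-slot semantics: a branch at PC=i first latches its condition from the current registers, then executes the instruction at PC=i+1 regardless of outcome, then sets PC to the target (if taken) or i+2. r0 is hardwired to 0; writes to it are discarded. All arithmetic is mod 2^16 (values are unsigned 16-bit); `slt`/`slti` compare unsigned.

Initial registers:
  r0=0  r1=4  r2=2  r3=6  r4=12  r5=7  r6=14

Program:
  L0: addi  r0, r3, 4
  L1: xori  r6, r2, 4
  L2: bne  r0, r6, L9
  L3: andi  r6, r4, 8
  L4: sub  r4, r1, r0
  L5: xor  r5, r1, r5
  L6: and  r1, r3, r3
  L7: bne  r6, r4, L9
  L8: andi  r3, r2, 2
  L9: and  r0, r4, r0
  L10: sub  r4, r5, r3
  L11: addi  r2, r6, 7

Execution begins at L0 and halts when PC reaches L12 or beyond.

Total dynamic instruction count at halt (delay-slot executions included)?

7

#0 addi  r0, r3, 4 ; 0/4/2/6/12/7/14
#1 xori  r6, r2, 4 ; 0/4/2/6/12/7/6
#2 bne  r0, r6, L9 ; 0/4/2/6/12/7/6 ; →target
#3 andi  r6, r4, 8 ; 0/4/2/6/12/7/8
#9 and  r0, r4, r0 ; 0/4/2/6/12/7/8
#10 sub  r4, r5, r3 ; 0/4/2/6/1/7/8
#11 addi  r2, r6, 7 ; 0/4/15/6/1/7/8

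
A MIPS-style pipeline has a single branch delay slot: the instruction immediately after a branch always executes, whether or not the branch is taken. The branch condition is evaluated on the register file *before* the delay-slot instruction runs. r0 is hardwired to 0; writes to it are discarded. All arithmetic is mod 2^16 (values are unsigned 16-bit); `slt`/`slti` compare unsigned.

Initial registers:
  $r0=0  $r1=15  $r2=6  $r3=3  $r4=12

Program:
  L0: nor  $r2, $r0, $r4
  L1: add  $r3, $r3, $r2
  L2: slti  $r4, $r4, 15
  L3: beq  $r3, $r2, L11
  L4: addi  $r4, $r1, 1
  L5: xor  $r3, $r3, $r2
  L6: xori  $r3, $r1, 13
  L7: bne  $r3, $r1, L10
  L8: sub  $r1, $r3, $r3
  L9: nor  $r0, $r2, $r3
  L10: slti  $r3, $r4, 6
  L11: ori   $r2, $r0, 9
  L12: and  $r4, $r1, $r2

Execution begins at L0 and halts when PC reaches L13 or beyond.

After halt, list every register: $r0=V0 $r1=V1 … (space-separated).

$r0=0 $r1=0 $r2=9 $r3=0 $r4=0

  step pc=0: nor  $r2, $r0, $r4  regs=(0,15,65523,3,12)
  step pc=1: add  $r3, $r3, $r2  regs=(0,15,65523,65526,12)
  step pc=2: slti  $r4, $r4, 15  regs=(0,15,65523,65526,1)
  step pc=3: beq  $r3, $r2, L11  cond=F  regs=(0,15,65523,65526,1)
  step pc=4: addi  $r4, $r1, 1  regs=(0,15,65523,65526,16)
  step pc=5: xor  $r3, $r3, $r2  regs=(0,15,65523,5,16)
  step pc=6: xori  $r3, $r1, 13  regs=(0,15,65523,2,16)
  step pc=7: bne  $r3, $r1, L10  cond=T  regs=(0,15,65523,2,16)
  step pc=8: sub  $r1, $r3, $r3  regs=(0,0,65523,2,16)
  step pc=10: slti  $r3, $r4, 6  regs=(0,0,65523,0,16)
  step pc=11: ori   $r2, $r0, 9  regs=(0,0,9,0,16)
  step pc=12: and  $r4, $r1, $r2  regs=(0,0,9,0,0)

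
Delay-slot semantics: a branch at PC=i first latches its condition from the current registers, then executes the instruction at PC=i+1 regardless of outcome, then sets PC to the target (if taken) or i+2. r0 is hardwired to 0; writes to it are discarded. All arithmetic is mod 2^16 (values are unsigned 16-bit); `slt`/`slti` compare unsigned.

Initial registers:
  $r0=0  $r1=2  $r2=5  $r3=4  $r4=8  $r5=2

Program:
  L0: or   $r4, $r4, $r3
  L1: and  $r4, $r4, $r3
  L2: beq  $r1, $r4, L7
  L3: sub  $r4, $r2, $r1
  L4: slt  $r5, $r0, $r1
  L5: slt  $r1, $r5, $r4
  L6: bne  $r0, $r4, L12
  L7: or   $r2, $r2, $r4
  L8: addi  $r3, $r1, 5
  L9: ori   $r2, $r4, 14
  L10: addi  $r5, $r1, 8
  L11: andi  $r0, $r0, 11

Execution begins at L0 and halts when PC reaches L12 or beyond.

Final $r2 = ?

7

#0 or   $r4, $r4, $r3 ; 0/2/5/4/12/2
#1 and  $r4, $r4, $r3 ; 0/2/5/4/4/2
#2 beq  $r1, $r4, L7 ; 0/2/5/4/4/2 ; →fallthru
#3 sub  $r4, $r2, $r1 ; 0/2/5/4/3/2
#4 slt  $r5, $r0, $r1 ; 0/2/5/4/3/1
#5 slt  $r1, $r5, $r4 ; 0/1/5/4/3/1
#6 bne  $r0, $r4, L12 ; 0/1/5/4/3/1 ; →target
#7 or   $r2, $r2, $r4 ; 0/1/7/4/3/1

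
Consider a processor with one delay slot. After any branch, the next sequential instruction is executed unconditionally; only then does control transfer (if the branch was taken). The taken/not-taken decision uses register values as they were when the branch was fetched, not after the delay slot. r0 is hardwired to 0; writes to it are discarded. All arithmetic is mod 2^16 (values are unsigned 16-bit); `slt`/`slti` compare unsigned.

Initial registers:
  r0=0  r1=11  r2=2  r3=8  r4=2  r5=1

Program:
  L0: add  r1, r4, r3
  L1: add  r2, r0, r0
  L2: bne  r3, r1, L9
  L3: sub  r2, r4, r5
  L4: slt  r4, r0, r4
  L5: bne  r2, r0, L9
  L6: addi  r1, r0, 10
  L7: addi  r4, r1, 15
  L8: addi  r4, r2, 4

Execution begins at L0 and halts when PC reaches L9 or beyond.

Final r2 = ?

#0 add  r1, r4, r3 ; 0/10/2/8/2/1
#1 add  r2, r0, r0 ; 0/10/0/8/2/1
#2 bne  r3, r1, L9 ; 0/10/0/8/2/1 ; →target
#3 sub  r2, r4, r5 ; 0/10/1/8/2/1

1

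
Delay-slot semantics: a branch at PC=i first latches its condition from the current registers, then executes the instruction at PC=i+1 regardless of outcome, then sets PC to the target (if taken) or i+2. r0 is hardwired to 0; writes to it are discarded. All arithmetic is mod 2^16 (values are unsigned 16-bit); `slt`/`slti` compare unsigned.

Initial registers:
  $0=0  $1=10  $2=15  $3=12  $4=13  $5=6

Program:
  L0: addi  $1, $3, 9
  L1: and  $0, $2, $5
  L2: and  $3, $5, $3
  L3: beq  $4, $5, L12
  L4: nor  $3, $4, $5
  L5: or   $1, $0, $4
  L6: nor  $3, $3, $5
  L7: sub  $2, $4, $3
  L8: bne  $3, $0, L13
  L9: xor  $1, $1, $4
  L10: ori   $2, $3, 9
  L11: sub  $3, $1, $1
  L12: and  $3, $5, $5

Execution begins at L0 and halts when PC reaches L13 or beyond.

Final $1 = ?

#0 addi  $1, $3, 9 ; 0/21/15/12/13/6
#1 and  $0, $2, $5 ; 0/21/15/12/13/6
#2 and  $3, $5, $3 ; 0/21/15/4/13/6
#3 beq  $4, $5, L12 ; 0/21/15/4/13/6 ; →fallthru
#4 nor  $3, $4, $5 ; 0/21/15/65520/13/6
#5 or   $1, $0, $4 ; 0/13/15/65520/13/6
#6 nor  $3, $3, $5 ; 0/13/15/9/13/6
#7 sub  $2, $4, $3 ; 0/13/4/9/13/6
#8 bne  $3, $0, L13 ; 0/13/4/9/13/6 ; →target
#9 xor  $1, $1, $4 ; 0/0/4/9/13/6

0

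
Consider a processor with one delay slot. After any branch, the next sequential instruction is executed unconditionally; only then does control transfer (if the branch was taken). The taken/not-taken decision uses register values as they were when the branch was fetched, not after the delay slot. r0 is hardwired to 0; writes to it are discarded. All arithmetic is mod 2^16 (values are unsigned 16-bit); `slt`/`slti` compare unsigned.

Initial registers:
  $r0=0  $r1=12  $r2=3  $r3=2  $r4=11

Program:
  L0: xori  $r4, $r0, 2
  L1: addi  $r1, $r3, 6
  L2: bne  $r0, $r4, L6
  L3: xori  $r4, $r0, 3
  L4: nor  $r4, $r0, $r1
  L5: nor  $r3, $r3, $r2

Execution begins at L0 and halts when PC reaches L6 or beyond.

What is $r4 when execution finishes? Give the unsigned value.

3

PC=0  xori  $r4, $r0, 2      | $r0=0 $r1=12 $r2=3 $r3=2 $r4=2
PC=1  addi  $r1, $r3, 6      | $r0=0 $r1=8 $r2=3 $r3=2 $r4=2
PC=2  bne  $r0, $r4, L6      | $r0=0 $r1=8 $r2=3 $r3=2 $r4=2  [TAKEN]
PC=3  xori  $r4, $r0, 3      | $r0=0 $r1=8 $r2=3 $r3=2 $r4=3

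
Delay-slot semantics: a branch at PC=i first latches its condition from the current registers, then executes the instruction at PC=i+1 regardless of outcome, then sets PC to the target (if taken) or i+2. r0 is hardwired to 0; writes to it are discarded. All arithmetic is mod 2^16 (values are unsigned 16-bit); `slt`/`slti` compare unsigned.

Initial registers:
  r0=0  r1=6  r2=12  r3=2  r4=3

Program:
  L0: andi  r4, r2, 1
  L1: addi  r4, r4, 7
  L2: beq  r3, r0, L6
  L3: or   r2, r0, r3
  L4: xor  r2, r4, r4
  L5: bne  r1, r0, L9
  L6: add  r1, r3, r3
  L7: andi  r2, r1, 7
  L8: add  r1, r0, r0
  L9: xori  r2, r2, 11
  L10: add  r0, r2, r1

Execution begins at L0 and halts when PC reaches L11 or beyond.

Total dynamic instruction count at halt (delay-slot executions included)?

PC=0  andi  r4, r2, 1        | r0=0 r1=6 r2=12 r3=2 r4=0
PC=1  addi  r4, r4, 7        | r0=0 r1=6 r2=12 r3=2 r4=7
PC=2  beq  r3, r0, L6        | r0=0 r1=6 r2=12 r3=2 r4=7  [not taken]
PC=3  or   r2, r0, r3        | r0=0 r1=6 r2=2 r3=2 r4=7
PC=4  xor  r2, r4, r4        | r0=0 r1=6 r2=0 r3=2 r4=7
PC=5  bne  r1, r0, L9        | r0=0 r1=6 r2=0 r3=2 r4=7  [TAKEN]
PC=6  add  r1, r3, r3        | r0=0 r1=4 r2=0 r3=2 r4=7
PC=9  xori  r2, r2, 11       | r0=0 r1=4 r2=11 r3=2 r4=7
PC=10 add  r0, r2, r1        | r0=0 r1=4 r2=11 r3=2 r4=7

9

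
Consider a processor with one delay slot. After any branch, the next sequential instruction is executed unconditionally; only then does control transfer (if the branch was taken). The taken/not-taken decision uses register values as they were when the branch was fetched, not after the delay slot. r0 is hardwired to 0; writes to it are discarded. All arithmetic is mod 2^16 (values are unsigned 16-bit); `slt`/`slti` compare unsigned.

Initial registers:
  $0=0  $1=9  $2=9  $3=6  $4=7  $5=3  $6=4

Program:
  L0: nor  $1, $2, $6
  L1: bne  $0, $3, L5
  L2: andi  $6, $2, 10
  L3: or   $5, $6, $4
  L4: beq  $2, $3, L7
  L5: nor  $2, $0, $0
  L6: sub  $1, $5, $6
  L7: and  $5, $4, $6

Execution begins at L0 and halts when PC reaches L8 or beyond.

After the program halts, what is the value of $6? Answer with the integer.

[0] nor  $1, $2, $6  →  {$0:0, $1:65522, $2:9, $3:6, $4:7, $5:3, $6:4}
[1] bne  $0, $3, L5  →  {$0:0, $1:65522, $2:9, $3:6, $4:7, $5:3, $6:4}  ⟨branch taken⟩
[2] andi  $6, $2, 10  →  {$0:0, $1:65522, $2:9, $3:6, $4:7, $5:3, $6:8}
[5] nor  $2, $0, $0  →  {$0:0, $1:65522, $2:65535, $3:6, $4:7, $5:3, $6:8}
[6] sub  $1, $5, $6  →  {$0:0, $1:65531, $2:65535, $3:6, $4:7, $5:3, $6:8}
[7] and  $5, $4, $6  →  {$0:0, $1:65531, $2:65535, $3:6, $4:7, $5:0, $6:8}

8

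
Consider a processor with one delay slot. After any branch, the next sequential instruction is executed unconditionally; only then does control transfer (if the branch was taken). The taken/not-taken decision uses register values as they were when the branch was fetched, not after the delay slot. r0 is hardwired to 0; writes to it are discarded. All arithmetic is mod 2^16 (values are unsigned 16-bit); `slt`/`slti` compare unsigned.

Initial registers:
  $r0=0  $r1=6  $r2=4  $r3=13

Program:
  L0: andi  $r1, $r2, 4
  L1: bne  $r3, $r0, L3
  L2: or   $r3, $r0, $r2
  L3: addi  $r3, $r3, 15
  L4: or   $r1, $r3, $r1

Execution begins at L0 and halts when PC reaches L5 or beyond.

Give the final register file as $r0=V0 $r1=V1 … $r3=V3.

#0 andi  $r1, $r2, 4 ; 0/4/4/13
#1 bne  $r3, $r0, L3 ; 0/4/4/13 ; →target
#2 or   $r3, $r0, $r2 ; 0/4/4/4
#3 addi  $r3, $r3, 15 ; 0/4/4/19
#4 or   $r1, $r3, $r1 ; 0/23/4/19

$r0=0 $r1=23 $r2=4 $r3=19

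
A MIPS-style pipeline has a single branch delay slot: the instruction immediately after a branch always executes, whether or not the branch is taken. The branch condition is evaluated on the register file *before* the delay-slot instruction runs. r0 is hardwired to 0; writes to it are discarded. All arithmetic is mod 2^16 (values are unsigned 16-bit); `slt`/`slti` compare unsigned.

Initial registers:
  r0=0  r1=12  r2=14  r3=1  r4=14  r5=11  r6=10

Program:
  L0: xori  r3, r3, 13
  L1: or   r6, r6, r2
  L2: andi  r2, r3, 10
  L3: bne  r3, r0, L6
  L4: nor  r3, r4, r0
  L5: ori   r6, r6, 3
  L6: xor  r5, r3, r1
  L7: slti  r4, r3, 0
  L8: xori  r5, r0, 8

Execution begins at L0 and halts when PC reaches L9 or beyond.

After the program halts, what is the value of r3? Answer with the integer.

[0] xori  r3, r3, 13  →  {r0:0, r1:12, r2:14, r3:12, r4:14, r5:11, r6:10}
[1] or   r6, r6, r2  →  {r0:0, r1:12, r2:14, r3:12, r4:14, r5:11, r6:14}
[2] andi  r2, r3, 10  →  {r0:0, r1:12, r2:8, r3:12, r4:14, r5:11, r6:14}
[3] bne  r3, r0, L6  →  {r0:0, r1:12, r2:8, r3:12, r4:14, r5:11, r6:14}  ⟨branch taken⟩
[4] nor  r3, r4, r0  →  {r0:0, r1:12, r2:8, r3:65521, r4:14, r5:11, r6:14}
[6] xor  r5, r3, r1  →  {r0:0, r1:12, r2:8, r3:65521, r4:14, r5:65533, r6:14}
[7] slti  r4, r3, 0  →  {r0:0, r1:12, r2:8, r3:65521, r4:0, r5:65533, r6:14}
[8] xori  r5, r0, 8  →  {r0:0, r1:12, r2:8, r3:65521, r4:0, r5:8, r6:14}

65521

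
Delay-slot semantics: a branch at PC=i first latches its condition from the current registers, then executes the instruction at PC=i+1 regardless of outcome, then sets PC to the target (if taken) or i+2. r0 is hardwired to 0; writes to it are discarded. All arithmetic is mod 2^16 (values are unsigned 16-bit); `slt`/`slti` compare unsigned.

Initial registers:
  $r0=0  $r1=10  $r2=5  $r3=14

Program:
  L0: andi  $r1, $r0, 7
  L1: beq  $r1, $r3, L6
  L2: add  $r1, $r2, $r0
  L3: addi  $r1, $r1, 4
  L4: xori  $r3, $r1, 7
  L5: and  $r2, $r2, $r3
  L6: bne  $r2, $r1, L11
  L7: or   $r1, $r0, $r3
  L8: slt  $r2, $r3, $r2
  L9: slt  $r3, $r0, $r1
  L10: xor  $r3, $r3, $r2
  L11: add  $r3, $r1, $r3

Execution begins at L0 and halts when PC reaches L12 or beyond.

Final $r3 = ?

28

PC=0  andi  $r1, $r0, 7      | $r0=0 $r1=0 $r2=5 $r3=14
PC=1  beq  $r1, $r3, L6      | $r0=0 $r1=0 $r2=5 $r3=14  [not taken]
PC=2  add  $r1, $r2, $r0     | $r0=0 $r1=5 $r2=5 $r3=14
PC=3  addi  $r1, $r1, 4      | $r0=0 $r1=9 $r2=5 $r3=14
PC=4  xori  $r3, $r1, 7      | $r0=0 $r1=9 $r2=5 $r3=14
PC=5  and  $r2, $r2, $r3     | $r0=0 $r1=9 $r2=4 $r3=14
PC=6  bne  $r2, $r1, L11     | $r0=0 $r1=9 $r2=4 $r3=14  [TAKEN]
PC=7  or   $r1, $r0, $r3     | $r0=0 $r1=14 $r2=4 $r3=14
PC=11 add  $r3, $r1, $r3     | $r0=0 $r1=14 $r2=4 $r3=28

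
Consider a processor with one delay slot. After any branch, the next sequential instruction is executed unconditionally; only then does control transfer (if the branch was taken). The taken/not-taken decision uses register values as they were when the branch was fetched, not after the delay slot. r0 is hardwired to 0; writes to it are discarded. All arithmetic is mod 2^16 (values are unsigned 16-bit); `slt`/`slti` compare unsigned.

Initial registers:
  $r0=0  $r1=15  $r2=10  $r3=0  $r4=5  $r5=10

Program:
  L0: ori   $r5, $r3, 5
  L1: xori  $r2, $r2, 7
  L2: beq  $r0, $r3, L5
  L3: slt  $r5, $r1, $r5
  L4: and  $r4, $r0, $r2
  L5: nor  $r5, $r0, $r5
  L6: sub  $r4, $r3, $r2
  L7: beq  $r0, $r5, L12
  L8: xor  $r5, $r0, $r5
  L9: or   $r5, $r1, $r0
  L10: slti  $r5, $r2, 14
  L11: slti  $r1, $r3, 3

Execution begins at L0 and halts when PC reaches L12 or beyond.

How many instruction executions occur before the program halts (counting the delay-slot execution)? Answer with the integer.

11

  step pc=0: ori   $r5, $r3, 5  regs=(0,15,10,0,5,5)
  step pc=1: xori  $r2, $r2, 7  regs=(0,15,13,0,5,5)
  step pc=2: beq  $r0, $r3, L5  cond=T  regs=(0,15,13,0,5,5)
  step pc=3: slt  $r5, $r1, $r5  regs=(0,15,13,0,5,0)
  step pc=5: nor  $r5, $r0, $r5  regs=(0,15,13,0,5,65535)
  step pc=6: sub  $r4, $r3, $r2  regs=(0,15,13,0,65523,65535)
  step pc=7: beq  $r0, $r5, L12  cond=F  regs=(0,15,13,0,65523,65535)
  step pc=8: xor  $r5, $r0, $r5  regs=(0,15,13,0,65523,65535)
  step pc=9: or   $r5, $r1, $r0  regs=(0,15,13,0,65523,15)
  step pc=10: slti  $r5, $r2, 14  regs=(0,15,13,0,65523,1)
  step pc=11: slti  $r1, $r3, 3  regs=(0,1,13,0,65523,1)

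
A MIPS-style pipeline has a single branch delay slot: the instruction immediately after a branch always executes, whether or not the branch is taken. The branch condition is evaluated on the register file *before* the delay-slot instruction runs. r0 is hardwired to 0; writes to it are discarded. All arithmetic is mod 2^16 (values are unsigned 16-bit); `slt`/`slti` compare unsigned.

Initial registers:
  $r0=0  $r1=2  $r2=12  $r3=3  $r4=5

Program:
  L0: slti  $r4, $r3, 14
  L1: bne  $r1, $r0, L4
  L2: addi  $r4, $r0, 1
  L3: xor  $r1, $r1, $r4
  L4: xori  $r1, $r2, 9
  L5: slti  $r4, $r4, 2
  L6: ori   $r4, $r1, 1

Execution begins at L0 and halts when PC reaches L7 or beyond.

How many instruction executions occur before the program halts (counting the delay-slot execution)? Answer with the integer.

PC=0  slti  $r4, $r3, 14     | $r0=0 $r1=2 $r2=12 $r3=3 $r4=1
PC=1  bne  $r1, $r0, L4      | $r0=0 $r1=2 $r2=12 $r3=3 $r4=1  [TAKEN]
PC=2  addi  $r4, $r0, 1      | $r0=0 $r1=2 $r2=12 $r3=3 $r4=1
PC=4  xori  $r1, $r2, 9      | $r0=0 $r1=5 $r2=12 $r3=3 $r4=1
PC=5  slti  $r4, $r4, 2      | $r0=0 $r1=5 $r2=12 $r3=3 $r4=1
PC=6  ori   $r4, $r1, 1      | $r0=0 $r1=5 $r2=12 $r3=3 $r4=5

6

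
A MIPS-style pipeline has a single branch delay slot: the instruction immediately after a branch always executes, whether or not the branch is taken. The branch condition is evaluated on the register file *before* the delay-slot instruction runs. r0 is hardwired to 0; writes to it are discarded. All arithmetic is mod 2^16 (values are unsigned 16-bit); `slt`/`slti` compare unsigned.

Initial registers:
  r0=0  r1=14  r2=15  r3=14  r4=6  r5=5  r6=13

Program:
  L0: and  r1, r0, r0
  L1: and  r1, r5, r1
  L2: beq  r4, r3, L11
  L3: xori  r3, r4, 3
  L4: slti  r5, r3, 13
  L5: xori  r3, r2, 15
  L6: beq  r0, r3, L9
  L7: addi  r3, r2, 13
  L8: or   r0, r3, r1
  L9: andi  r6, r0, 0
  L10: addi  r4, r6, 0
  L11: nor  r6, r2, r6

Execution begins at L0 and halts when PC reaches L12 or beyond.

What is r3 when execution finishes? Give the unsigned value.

28

  step pc=0: and  r1, r0, r0  regs=(0,0,15,14,6,5,13)
  step pc=1: and  r1, r5, r1  regs=(0,0,15,14,6,5,13)
  step pc=2: beq  r4, r3, L11  cond=F  regs=(0,0,15,14,6,5,13)
  step pc=3: xori  r3, r4, 3  regs=(0,0,15,5,6,5,13)
  step pc=4: slti  r5, r3, 13  regs=(0,0,15,5,6,1,13)
  step pc=5: xori  r3, r2, 15  regs=(0,0,15,0,6,1,13)
  step pc=6: beq  r0, r3, L9  cond=T  regs=(0,0,15,0,6,1,13)
  step pc=7: addi  r3, r2, 13  regs=(0,0,15,28,6,1,13)
  step pc=9: andi  r6, r0, 0  regs=(0,0,15,28,6,1,0)
  step pc=10: addi  r4, r6, 0  regs=(0,0,15,28,0,1,0)
  step pc=11: nor  r6, r2, r6  regs=(0,0,15,28,0,1,65520)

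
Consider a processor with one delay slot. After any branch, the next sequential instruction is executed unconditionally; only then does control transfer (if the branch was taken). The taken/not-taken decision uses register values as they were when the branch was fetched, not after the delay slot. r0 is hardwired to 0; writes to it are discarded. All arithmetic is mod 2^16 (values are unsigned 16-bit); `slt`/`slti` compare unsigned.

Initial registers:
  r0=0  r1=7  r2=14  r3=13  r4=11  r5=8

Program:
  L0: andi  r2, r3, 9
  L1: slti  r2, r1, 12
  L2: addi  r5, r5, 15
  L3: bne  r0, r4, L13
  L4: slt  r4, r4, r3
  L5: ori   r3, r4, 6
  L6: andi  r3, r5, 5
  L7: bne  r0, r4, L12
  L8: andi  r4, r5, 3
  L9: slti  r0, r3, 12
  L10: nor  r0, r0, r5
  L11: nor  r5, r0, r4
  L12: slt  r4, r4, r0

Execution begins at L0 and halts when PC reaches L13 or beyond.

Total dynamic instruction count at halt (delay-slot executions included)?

  step pc=0: andi  r2, r3, 9  regs=(0,7,9,13,11,8)
  step pc=1: slti  r2, r1, 12  regs=(0,7,1,13,11,8)
  step pc=2: addi  r5, r5, 15  regs=(0,7,1,13,11,23)
  step pc=3: bne  r0, r4, L13  cond=T  regs=(0,7,1,13,11,23)
  step pc=4: slt  r4, r4, r3  regs=(0,7,1,13,1,23)

5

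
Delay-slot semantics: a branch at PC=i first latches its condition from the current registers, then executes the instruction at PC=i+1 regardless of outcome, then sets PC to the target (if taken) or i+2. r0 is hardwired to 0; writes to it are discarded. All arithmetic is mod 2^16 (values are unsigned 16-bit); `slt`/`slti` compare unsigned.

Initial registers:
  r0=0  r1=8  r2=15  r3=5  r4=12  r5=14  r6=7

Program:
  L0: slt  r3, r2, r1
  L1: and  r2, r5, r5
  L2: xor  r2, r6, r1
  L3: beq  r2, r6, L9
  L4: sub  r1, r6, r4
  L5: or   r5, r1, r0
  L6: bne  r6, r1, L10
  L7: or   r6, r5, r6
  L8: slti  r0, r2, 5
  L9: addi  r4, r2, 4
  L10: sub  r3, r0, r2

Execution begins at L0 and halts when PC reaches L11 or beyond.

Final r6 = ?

#0 slt  r3, r2, r1 ; 0/8/15/0/12/14/7
#1 and  r2, r5, r5 ; 0/8/14/0/12/14/7
#2 xor  r2, r6, r1 ; 0/8/15/0/12/14/7
#3 beq  r2, r6, L9 ; 0/8/15/0/12/14/7 ; →fallthru
#4 sub  r1, r6, r4 ; 0/65531/15/0/12/14/7
#5 or   r5, r1, r0 ; 0/65531/15/0/12/65531/7
#6 bne  r6, r1, L10 ; 0/65531/15/0/12/65531/7 ; →target
#7 or   r6, r5, r6 ; 0/65531/15/0/12/65531/65535
#10 sub  r3, r0, r2 ; 0/65531/15/65521/12/65531/65535

65535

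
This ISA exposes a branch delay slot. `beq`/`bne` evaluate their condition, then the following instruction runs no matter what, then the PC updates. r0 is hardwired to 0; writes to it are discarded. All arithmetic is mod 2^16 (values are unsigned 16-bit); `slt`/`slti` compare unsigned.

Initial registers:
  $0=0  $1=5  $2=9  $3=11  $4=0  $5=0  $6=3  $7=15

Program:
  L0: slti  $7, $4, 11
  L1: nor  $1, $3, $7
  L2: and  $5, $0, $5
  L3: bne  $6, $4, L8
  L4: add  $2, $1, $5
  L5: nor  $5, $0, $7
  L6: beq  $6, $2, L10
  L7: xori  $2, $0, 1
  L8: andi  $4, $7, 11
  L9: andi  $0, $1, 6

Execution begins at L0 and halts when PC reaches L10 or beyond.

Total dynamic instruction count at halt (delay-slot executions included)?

7

[0] slti  $7, $4, 11  →  {$0:0, $1:5, $2:9, $3:11, $4:0, $5:0, $6:3, $7:1}
[1] nor  $1, $3, $7  →  {$0:0, $1:65524, $2:9, $3:11, $4:0, $5:0, $6:3, $7:1}
[2] and  $5, $0, $5  →  {$0:0, $1:65524, $2:9, $3:11, $4:0, $5:0, $6:3, $7:1}
[3] bne  $6, $4, L8  →  {$0:0, $1:65524, $2:9, $3:11, $4:0, $5:0, $6:3, $7:1}  ⟨branch taken⟩
[4] add  $2, $1, $5  →  {$0:0, $1:65524, $2:65524, $3:11, $4:0, $5:0, $6:3, $7:1}
[8] andi  $4, $7, 11  →  {$0:0, $1:65524, $2:65524, $3:11, $4:1, $5:0, $6:3, $7:1}
[9] andi  $0, $1, 6  →  {$0:0, $1:65524, $2:65524, $3:11, $4:1, $5:0, $6:3, $7:1}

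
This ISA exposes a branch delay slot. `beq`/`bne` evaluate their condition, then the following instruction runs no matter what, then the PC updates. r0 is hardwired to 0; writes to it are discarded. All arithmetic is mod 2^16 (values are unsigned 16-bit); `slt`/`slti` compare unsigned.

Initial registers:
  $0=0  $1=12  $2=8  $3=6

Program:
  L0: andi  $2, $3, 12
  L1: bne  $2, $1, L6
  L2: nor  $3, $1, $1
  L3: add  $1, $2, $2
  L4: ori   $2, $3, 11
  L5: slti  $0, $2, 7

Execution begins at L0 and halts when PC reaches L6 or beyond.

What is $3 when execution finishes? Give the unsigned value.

65523

  step pc=0: andi  $2, $3, 12  regs=(0,12,4,6)
  step pc=1: bne  $2, $1, L6  cond=T  regs=(0,12,4,6)
  step pc=2: nor  $3, $1, $1  regs=(0,12,4,65523)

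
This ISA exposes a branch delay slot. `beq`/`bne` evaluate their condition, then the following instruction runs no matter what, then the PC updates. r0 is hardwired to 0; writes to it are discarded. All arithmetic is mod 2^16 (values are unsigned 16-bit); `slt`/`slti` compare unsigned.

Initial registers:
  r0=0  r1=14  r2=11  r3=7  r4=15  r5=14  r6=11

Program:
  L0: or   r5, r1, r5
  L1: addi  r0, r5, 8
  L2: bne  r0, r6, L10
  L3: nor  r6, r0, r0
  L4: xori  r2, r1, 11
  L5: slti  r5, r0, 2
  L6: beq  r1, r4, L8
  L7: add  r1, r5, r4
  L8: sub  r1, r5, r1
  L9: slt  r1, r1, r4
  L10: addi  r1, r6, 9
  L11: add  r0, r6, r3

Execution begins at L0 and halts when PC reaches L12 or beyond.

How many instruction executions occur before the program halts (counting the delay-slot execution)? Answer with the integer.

[0] or   r5, r1, r5  →  {r0:0, r1:14, r2:11, r3:7, r4:15, r5:14, r6:11}
[1] addi  r0, r5, 8  →  {r0:0, r1:14, r2:11, r3:7, r4:15, r5:14, r6:11}
[2] bne  r0, r6, L10  →  {r0:0, r1:14, r2:11, r3:7, r4:15, r5:14, r6:11}  ⟨branch taken⟩
[3] nor  r6, r0, r0  →  {r0:0, r1:14, r2:11, r3:7, r4:15, r5:14, r6:65535}
[10] addi  r1, r6, 9  →  {r0:0, r1:8, r2:11, r3:7, r4:15, r5:14, r6:65535}
[11] add  r0, r6, r3  →  {r0:0, r1:8, r2:11, r3:7, r4:15, r5:14, r6:65535}

6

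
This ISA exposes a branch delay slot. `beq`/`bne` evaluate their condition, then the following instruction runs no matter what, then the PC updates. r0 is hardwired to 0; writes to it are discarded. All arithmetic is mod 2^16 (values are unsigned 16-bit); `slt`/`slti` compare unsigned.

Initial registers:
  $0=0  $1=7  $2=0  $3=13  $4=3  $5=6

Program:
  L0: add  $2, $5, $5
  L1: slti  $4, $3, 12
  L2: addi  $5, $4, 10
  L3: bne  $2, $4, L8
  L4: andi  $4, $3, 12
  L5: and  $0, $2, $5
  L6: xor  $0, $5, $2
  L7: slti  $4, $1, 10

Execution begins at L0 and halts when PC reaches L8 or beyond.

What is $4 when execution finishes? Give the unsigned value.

12

[0] add  $2, $5, $5  →  {$0:0, $1:7, $2:12, $3:13, $4:3, $5:6}
[1] slti  $4, $3, 12  →  {$0:0, $1:7, $2:12, $3:13, $4:0, $5:6}
[2] addi  $5, $4, 10  →  {$0:0, $1:7, $2:12, $3:13, $4:0, $5:10}
[3] bne  $2, $4, L8  →  {$0:0, $1:7, $2:12, $3:13, $4:0, $5:10}  ⟨branch taken⟩
[4] andi  $4, $3, 12  →  {$0:0, $1:7, $2:12, $3:13, $4:12, $5:10}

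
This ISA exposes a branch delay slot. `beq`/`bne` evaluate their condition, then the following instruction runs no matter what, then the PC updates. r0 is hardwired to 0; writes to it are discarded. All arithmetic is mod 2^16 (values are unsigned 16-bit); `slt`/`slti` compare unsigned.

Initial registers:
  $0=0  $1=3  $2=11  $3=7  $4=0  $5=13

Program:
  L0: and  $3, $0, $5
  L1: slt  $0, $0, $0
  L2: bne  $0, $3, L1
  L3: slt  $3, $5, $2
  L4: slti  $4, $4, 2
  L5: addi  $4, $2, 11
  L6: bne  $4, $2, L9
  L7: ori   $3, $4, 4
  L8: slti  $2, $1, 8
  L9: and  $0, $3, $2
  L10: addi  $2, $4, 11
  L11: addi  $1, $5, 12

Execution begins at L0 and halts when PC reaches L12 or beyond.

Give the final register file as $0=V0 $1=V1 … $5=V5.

$0=0 $1=25 $2=33 $3=22 $4=22 $5=13

#0 and  $3, $0, $5 ; 0/3/11/0/0/13
#1 slt  $0, $0, $0 ; 0/3/11/0/0/13
#2 bne  $0, $3, L1 ; 0/3/11/0/0/13 ; →fallthru
#3 slt  $3, $5, $2 ; 0/3/11/0/0/13
#4 slti  $4, $4, 2 ; 0/3/11/0/1/13
#5 addi  $4, $2, 11 ; 0/3/11/0/22/13
#6 bne  $4, $2, L9 ; 0/3/11/0/22/13 ; →target
#7 ori   $3, $4, 4 ; 0/3/11/22/22/13
#9 and  $0, $3, $2 ; 0/3/11/22/22/13
#10 addi  $2, $4, 11 ; 0/3/33/22/22/13
#11 addi  $1, $5, 12 ; 0/25/33/22/22/13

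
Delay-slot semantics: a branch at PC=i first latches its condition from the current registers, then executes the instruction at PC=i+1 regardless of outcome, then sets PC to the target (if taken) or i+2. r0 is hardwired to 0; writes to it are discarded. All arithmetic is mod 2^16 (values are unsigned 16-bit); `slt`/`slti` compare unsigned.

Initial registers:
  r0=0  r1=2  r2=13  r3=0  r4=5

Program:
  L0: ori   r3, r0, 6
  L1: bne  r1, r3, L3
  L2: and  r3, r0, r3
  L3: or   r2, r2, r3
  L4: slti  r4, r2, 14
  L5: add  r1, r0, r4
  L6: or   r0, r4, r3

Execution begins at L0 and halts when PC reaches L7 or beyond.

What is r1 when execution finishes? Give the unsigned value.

1

  step pc=0: ori   r3, r0, 6  regs=(0,2,13,6,5)
  step pc=1: bne  r1, r3, L3  cond=T  regs=(0,2,13,6,5)
  step pc=2: and  r3, r0, r3  regs=(0,2,13,0,5)
  step pc=3: or   r2, r2, r3  regs=(0,2,13,0,5)
  step pc=4: slti  r4, r2, 14  regs=(0,2,13,0,1)
  step pc=5: add  r1, r0, r4  regs=(0,1,13,0,1)
  step pc=6: or   r0, r4, r3  regs=(0,1,13,0,1)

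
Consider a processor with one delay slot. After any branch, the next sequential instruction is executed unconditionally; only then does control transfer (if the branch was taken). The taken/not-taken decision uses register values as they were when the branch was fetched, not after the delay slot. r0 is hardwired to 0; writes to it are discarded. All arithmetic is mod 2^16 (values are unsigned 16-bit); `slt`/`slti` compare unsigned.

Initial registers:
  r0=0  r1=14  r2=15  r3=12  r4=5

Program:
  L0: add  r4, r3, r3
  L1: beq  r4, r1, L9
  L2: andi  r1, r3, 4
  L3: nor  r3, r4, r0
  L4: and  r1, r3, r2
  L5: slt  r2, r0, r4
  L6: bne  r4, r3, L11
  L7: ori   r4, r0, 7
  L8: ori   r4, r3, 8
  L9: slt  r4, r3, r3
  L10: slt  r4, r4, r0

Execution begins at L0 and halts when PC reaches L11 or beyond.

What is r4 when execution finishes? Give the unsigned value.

PC=0  add  r4, r3, r3        | r0=0 r1=14 r2=15 r3=12 r4=24
PC=1  beq  r4, r1, L9        | r0=0 r1=14 r2=15 r3=12 r4=24  [not taken]
PC=2  andi  r1, r3, 4        | r0=0 r1=4 r2=15 r3=12 r4=24
PC=3  nor  r3, r4, r0        | r0=0 r1=4 r2=15 r3=65511 r4=24
PC=4  and  r1, r3, r2        | r0=0 r1=7 r2=15 r3=65511 r4=24
PC=5  slt  r2, r0, r4        | r0=0 r1=7 r2=1 r3=65511 r4=24
PC=6  bne  r4, r3, L11       | r0=0 r1=7 r2=1 r3=65511 r4=24  [TAKEN]
PC=7  ori   r4, r0, 7        | r0=0 r1=7 r2=1 r3=65511 r4=7

7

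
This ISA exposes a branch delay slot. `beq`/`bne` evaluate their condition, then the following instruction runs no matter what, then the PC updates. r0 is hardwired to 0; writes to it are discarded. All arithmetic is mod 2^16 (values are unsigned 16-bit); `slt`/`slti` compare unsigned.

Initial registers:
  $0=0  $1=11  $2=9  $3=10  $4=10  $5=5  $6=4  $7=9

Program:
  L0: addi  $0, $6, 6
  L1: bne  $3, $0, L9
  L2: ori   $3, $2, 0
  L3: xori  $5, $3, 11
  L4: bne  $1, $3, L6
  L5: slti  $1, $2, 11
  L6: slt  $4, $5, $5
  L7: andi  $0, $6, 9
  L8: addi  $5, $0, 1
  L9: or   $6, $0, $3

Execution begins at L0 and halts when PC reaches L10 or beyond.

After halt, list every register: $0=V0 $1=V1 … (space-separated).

#0 addi  $0, $6, 6 ; 0/11/9/10/10/5/4/9
#1 bne  $3, $0, L9 ; 0/11/9/10/10/5/4/9 ; →target
#2 ori   $3, $2, 0 ; 0/11/9/9/10/5/4/9
#9 or   $6, $0, $3 ; 0/11/9/9/10/5/9/9

$0=0 $1=11 $2=9 $3=9 $4=10 $5=5 $6=9 $7=9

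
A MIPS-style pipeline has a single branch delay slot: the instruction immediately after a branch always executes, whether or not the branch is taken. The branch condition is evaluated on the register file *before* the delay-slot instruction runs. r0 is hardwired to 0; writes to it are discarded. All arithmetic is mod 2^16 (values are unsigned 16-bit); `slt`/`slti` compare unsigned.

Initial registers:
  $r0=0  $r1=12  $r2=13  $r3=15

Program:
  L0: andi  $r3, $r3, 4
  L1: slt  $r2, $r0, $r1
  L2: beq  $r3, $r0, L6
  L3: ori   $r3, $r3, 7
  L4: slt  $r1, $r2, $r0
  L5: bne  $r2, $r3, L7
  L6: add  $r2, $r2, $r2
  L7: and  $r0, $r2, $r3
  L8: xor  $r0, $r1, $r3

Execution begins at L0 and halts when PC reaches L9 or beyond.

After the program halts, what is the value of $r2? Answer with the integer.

  step pc=0: andi  $r3, $r3, 4  regs=(0,12,13,4)
  step pc=1: slt  $r2, $r0, $r1  regs=(0,12,1,4)
  step pc=2: beq  $r3, $r0, L6  cond=F  regs=(0,12,1,4)
  step pc=3: ori   $r3, $r3, 7  regs=(0,12,1,7)
  step pc=4: slt  $r1, $r2, $r0  regs=(0,0,1,7)
  step pc=5: bne  $r2, $r3, L7  cond=T  regs=(0,0,1,7)
  step pc=6: add  $r2, $r2, $r2  regs=(0,0,2,7)
  step pc=7: and  $r0, $r2, $r3  regs=(0,0,2,7)
  step pc=8: xor  $r0, $r1, $r3  regs=(0,0,2,7)

2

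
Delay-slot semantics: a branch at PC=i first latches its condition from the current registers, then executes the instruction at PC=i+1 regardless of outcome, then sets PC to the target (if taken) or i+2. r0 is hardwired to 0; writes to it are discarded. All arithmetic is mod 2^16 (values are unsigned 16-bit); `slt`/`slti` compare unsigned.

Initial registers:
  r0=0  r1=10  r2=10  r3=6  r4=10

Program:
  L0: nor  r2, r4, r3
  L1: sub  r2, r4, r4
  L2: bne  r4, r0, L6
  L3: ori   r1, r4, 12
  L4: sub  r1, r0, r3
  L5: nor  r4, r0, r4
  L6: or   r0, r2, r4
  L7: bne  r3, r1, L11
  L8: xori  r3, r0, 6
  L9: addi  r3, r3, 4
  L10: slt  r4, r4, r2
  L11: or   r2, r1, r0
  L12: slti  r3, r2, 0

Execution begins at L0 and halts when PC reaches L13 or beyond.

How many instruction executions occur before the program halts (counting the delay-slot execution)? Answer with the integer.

9

#0 nor  r2, r4, r3 ; 0/10/65521/6/10
#1 sub  r2, r4, r4 ; 0/10/0/6/10
#2 bne  r4, r0, L6 ; 0/10/0/6/10 ; →target
#3 ori   r1, r4, 12 ; 0/14/0/6/10
#6 or   r0, r2, r4 ; 0/14/0/6/10
#7 bne  r3, r1, L11 ; 0/14/0/6/10 ; →target
#8 xori  r3, r0, 6 ; 0/14/0/6/10
#11 or   r2, r1, r0 ; 0/14/14/6/10
#12 slti  r3, r2, 0 ; 0/14/14/0/10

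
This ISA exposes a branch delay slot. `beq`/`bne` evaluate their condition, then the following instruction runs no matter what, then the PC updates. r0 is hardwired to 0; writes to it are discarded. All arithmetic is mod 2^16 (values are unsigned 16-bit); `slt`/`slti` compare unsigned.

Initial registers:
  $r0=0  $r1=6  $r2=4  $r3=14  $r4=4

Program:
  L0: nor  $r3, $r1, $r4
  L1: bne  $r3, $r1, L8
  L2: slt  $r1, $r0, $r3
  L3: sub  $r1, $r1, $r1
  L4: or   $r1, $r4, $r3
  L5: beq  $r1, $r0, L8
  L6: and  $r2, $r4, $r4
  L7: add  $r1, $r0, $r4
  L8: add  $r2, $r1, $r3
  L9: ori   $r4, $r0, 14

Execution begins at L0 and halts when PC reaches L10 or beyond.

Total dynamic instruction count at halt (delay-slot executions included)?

[0] nor  $r3, $r1, $r4  →  {$r0:0, $r1:6, $r2:4, $r3:65529, $r4:4}
[1] bne  $r3, $r1, L8  →  {$r0:0, $r1:6, $r2:4, $r3:65529, $r4:4}  ⟨branch taken⟩
[2] slt  $r1, $r0, $r3  →  {$r0:0, $r1:1, $r2:4, $r3:65529, $r4:4}
[8] add  $r2, $r1, $r3  →  {$r0:0, $r1:1, $r2:65530, $r3:65529, $r4:4}
[9] ori   $r4, $r0, 14  →  {$r0:0, $r1:1, $r2:65530, $r3:65529, $r4:14}

5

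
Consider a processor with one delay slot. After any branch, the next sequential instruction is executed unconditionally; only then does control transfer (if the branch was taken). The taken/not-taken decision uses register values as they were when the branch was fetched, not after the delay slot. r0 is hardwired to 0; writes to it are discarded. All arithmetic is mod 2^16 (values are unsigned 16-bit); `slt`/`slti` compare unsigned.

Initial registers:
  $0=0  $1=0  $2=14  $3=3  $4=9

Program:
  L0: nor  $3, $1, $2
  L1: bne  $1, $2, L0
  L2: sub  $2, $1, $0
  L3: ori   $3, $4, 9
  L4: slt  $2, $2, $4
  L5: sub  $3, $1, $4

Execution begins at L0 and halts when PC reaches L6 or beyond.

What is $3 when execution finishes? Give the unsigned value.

65527

  step pc=0: nor  $3, $1, $2  regs=(0,0,14,65521,9)
  step pc=1: bne  $1, $2, L0  cond=T  regs=(0,0,14,65521,9)
  step pc=2: sub  $2, $1, $0  regs=(0,0,0,65521,9)
  step pc=0: nor  $3, $1, $2  regs=(0,0,0,65535,9)
  step pc=1: bne  $1, $2, L0  cond=F  regs=(0,0,0,65535,9)
  step pc=2: sub  $2, $1, $0  regs=(0,0,0,65535,9)
  step pc=3: ori   $3, $4, 9  regs=(0,0,0,9,9)
  step pc=4: slt  $2, $2, $4  regs=(0,0,1,9,9)
  step pc=5: sub  $3, $1, $4  regs=(0,0,1,65527,9)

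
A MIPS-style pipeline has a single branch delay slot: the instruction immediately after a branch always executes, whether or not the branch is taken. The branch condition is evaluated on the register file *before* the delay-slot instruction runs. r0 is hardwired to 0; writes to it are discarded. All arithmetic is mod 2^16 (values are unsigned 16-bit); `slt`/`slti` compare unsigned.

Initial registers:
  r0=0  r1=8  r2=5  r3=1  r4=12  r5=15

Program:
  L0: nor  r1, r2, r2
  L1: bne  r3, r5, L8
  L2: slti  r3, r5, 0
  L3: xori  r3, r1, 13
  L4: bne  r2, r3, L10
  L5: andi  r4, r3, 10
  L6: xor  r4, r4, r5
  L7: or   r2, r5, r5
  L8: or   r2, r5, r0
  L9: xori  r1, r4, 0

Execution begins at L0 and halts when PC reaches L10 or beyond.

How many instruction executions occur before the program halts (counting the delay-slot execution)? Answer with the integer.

5

#0 nor  r1, r2, r2 ; 0/65530/5/1/12/15
#1 bne  r3, r5, L8 ; 0/65530/5/1/12/15 ; →target
#2 slti  r3, r5, 0 ; 0/65530/5/0/12/15
#8 or   r2, r5, r0 ; 0/65530/15/0/12/15
#9 xori  r1, r4, 0 ; 0/12/15/0/12/15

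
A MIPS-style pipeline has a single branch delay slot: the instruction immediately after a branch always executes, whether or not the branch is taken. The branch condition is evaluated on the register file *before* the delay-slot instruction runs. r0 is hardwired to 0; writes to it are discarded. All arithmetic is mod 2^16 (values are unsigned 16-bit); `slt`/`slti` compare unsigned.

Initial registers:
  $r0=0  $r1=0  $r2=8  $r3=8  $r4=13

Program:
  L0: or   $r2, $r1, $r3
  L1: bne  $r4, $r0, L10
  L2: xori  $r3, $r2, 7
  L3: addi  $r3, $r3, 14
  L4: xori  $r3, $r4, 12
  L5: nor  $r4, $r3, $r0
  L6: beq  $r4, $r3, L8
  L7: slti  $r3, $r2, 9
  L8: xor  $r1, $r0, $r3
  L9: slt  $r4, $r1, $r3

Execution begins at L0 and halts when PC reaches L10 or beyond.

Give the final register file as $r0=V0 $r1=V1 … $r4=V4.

$r0=0 $r1=0 $r2=8 $r3=15 $r4=13

PC=0  or   $r2, $r1, $r3     | $r0=0 $r1=0 $r2=8 $r3=8 $r4=13
PC=1  bne  $r4, $r0, L10     | $r0=0 $r1=0 $r2=8 $r3=8 $r4=13  [TAKEN]
PC=2  xori  $r3, $r2, 7      | $r0=0 $r1=0 $r2=8 $r3=15 $r4=13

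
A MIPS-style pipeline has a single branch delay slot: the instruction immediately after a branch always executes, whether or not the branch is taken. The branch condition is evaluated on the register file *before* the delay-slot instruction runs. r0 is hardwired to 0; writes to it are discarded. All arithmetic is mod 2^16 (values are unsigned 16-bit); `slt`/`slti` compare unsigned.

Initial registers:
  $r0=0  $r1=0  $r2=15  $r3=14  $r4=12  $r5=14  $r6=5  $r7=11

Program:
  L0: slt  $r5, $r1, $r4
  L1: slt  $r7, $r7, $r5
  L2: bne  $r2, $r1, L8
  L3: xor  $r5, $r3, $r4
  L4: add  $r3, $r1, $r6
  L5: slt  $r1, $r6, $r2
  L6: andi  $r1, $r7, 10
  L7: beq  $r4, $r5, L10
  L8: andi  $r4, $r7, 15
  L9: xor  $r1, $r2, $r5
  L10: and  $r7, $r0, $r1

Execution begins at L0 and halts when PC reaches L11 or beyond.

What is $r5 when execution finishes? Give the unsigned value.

PC=0  slt  $r5, $r1, $r4     | $r0=0 $r1=0 $r2=15 $r3=14 $r4=12 $r5=1 $r6=5 $r7=11
PC=1  slt  $r7, $r7, $r5     | $r0=0 $r1=0 $r2=15 $r3=14 $r4=12 $r5=1 $r6=5 $r7=0
PC=2  bne  $r2, $r1, L8      | $r0=0 $r1=0 $r2=15 $r3=14 $r4=12 $r5=1 $r6=5 $r7=0  [TAKEN]
PC=3  xor  $r5, $r3, $r4     | $r0=0 $r1=0 $r2=15 $r3=14 $r4=12 $r5=2 $r6=5 $r7=0
PC=8  andi  $r4, $r7, 15     | $r0=0 $r1=0 $r2=15 $r3=14 $r4=0 $r5=2 $r6=5 $r7=0
PC=9  xor  $r1, $r2, $r5     | $r0=0 $r1=13 $r2=15 $r3=14 $r4=0 $r5=2 $r6=5 $r7=0
PC=10 and  $r7, $r0, $r1     | $r0=0 $r1=13 $r2=15 $r3=14 $r4=0 $r5=2 $r6=5 $r7=0

2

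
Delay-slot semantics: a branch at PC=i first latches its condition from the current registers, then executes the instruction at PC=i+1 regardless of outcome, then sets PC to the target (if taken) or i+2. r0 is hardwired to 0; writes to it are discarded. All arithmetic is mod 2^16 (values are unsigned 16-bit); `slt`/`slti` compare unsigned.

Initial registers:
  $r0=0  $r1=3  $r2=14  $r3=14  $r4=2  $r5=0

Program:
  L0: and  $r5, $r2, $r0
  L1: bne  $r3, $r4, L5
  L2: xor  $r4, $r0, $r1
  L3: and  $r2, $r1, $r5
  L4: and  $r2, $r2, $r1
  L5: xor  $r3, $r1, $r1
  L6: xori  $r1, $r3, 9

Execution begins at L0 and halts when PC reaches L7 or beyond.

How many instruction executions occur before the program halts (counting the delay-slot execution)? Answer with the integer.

5

  step pc=0: and  $r5, $r2, $r0  regs=(0,3,14,14,2,0)
  step pc=1: bne  $r3, $r4, L5  cond=T  regs=(0,3,14,14,2,0)
  step pc=2: xor  $r4, $r0, $r1  regs=(0,3,14,14,3,0)
  step pc=5: xor  $r3, $r1, $r1  regs=(0,3,14,0,3,0)
  step pc=6: xori  $r1, $r3, 9  regs=(0,9,14,0,3,0)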